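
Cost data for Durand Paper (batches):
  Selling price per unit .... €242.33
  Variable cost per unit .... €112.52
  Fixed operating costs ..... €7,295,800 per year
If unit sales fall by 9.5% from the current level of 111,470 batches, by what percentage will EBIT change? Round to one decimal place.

At 111,470 units, contribution = 111,470 × €129.81 = €14,469,920.70.
EBIT = €14,469,920.70 − €7,295,800 = €7,174,120.70.
DOL = contribution ÷ EBIT = €14,469,920.70 ÷ €7,174,120.70 = 2.0170.
Operating income changes by 2.0170 × -9.5% = -19.2%.

-19.2%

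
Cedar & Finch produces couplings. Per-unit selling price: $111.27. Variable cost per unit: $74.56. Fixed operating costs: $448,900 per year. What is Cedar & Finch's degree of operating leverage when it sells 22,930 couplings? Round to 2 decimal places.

2.14

At 22,930 units, contribution = 22,930 × $36.71 = $841,760.30.
Operating income = contribution − fixed costs = $841,760.30 − $448,900 = $392,860.30.
Degree of operating leverage = $841,760.30 / $392,860.30 = 2.1426.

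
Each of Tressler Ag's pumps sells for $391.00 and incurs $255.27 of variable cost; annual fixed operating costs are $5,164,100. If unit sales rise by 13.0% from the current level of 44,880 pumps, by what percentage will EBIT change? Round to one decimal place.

Total contribution margin = 44,880 × $135.73 = $6,091,562.40.
EBIT = $6,091,562.40 − $5,164,100 = $927,462.40.
DOL = contribution ÷ EBIT = $6,091,562.40 ÷ $927,462.40 = 6.5680.
So EBIT moves 6.5680 × (+13.0%) = +85.4%.

+85.4%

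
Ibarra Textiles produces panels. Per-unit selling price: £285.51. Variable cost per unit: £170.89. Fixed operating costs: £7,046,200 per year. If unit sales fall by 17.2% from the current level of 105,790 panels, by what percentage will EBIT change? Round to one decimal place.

Contribution at this volume is 105,790 × £114.62 = £12,125,649.80.
Subtracting fixed costs: EBIT = £12,125,649.80 − £7,046,200 = £5,079,449.80.
So DOL = total CM / EBIT = £12,125,649.80 / £5,079,449.80 = 2.3872.
%ΔEBIT = DOL × %ΔSales = 2.3872 × -17.2% = -41.1%.

-41.1%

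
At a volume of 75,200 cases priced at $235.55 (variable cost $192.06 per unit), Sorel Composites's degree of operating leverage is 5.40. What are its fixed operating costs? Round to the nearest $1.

$2,664,809

At 75,200 units, contribution = 75,200 × $43.49 = $3,270,448.00.
Since DOL = CM ÷ EBIT, EBIT = $3,270,448.00 ÷ 5.40 = $605,638.52.
And FC = contribution − EBIT = $3,270,448.00 − $605,638.52 = $2,664,809.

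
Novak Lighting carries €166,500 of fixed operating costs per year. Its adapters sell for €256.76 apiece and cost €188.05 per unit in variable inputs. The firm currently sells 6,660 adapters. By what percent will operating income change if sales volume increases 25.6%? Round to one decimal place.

+40.2%

Total contribution margin = 6,660 × €68.71 = €457,608.60.
Operating income = contribution − fixed costs = €457,608.60 − €166,500 = €291,108.60.
So DOL = total CM / EBIT = €457,608.60 / €291,108.60 = 1.5720.
Operating income changes by 1.5720 × +25.6% = +40.2%.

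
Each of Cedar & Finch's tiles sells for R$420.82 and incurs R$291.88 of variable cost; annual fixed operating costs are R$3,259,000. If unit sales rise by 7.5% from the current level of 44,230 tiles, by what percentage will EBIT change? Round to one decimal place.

+17.5%

At 44,230 units, contribution = 44,230 × R$128.94 = R$5,703,016.20.
Subtracting fixed costs: EBIT = R$5,703,016.20 − R$3,259,000 = R$2,444,016.20.
Degree of operating leverage = R$5,703,016.20 / R$2,444,016.20 = 2.3335.
%ΔEBIT = DOL × %ΔSales = 2.3335 × +7.5% = +17.5%.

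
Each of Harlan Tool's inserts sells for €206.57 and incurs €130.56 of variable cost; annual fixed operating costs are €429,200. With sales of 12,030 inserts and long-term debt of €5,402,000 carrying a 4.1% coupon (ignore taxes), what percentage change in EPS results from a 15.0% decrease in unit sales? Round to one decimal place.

Contribution at this volume is 12,030 × €76.01 = €914,400.30.
Subtracting fixed costs: EBIT = €914,400.30 − €429,200 = €485,200.30.
Interest = €221,482.00, so EBIT − I = €263,718.30.
DCL = total CM / (EBIT − I) = €914,400.30 / €263,718.30 = 3.4673.
%ΔEPS = DCL × %ΔSales = 3.4673 × -15.0% = -52.0%.

-52.0%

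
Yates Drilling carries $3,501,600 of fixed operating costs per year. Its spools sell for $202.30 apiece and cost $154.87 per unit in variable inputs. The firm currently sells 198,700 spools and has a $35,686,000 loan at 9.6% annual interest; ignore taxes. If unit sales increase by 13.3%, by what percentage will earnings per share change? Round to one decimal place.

Contribution at this volume is 198,700 × $47.43 = $9,424,341.00.
EBIT = $9,424,341.00 − $3,501,600 = $5,922,741.00.
Interest = $3,425,856.00, so EBIT − I = $2,496,885.00.
DCL = total CM / (EBIT − I) = $9,424,341.00 / $2,496,885.00 = 3.7744.
%ΔEPS = DCL × %ΔSales = 3.7744 × +13.3% = +50.2%.

+50.2%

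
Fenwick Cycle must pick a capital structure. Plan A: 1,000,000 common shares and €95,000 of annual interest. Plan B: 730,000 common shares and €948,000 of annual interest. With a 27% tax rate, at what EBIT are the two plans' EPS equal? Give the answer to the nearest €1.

€3,254,259

Set EPS_A = EPS_B: (EBIT − €95,000)(1 − 0.27) ÷ 1,000,000 = (EBIT − €948,000)(1 − 0.27) ÷ 730,000.
The (1 − t) factor cancels: (EBIT − 95,000) × 730,000 = (EBIT − 948,000) × 1,000,000.
Solving, EBIT = (948,000·1,000,000 − 95,000·730,000) / (1,000,000 − 730,000) = 878,650,000,000 / 270,000 = 3,254,259.26.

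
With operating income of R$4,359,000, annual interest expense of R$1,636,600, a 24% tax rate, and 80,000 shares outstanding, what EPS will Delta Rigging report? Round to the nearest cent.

Interest = R$1,636,600.00, so EBT = R$4,359,000 − R$1,636,600.00 = R$2,722,400.00.
After tax at 24%: net income = R$2,722,400.00 × 0.76 = R$2,069,024.00.
EPS = R$2,069,024.00 ÷ 80,000 = R$25.86.

R$25.86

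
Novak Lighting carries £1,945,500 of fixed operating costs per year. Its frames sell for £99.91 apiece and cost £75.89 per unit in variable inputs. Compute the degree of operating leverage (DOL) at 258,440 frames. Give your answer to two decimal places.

1.46

Contribution at this volume is 258,440 × £24.02 = £6,207,728.80.
EBIT = £6,207,728.80 − £1,945,500 = £4,262,228.80.
DOL = contribution ÷ EBIT = £6,207,728.80 ÷ £4,262,228.80 = 1.4565.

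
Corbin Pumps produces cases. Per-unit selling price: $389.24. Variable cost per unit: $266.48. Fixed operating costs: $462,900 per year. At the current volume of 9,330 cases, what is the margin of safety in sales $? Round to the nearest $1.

Each unit contributes $389.24 − $266.48 = $122.76. Break-even units = $462,900 ÷ $122.76 = 3,770.77; break-even revenue = 3,770.77 × $389.24 = $1,467,735.39.
Current sales = 9,330 × $389.24 = $3,631,609.20.
Margin of safety = $3,631,609.20 − $1,467,735.39 = $2,163,874.

$2,163,874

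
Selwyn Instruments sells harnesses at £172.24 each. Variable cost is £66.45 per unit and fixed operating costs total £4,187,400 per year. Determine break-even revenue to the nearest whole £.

£6,817,637

Contribution margin per unit = £172.24 − £66.45 = £105.79, a CM ratio of £105.79 ÷ £172.24 = 0.6142.
Break-even sales = FC ÷ CM ratio = £4,187,400 × £172.24 / £105.79 = £6,817,637.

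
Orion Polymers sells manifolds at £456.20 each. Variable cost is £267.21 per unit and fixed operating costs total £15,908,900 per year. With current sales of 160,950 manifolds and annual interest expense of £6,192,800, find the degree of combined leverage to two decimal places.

At 160,950 units, contribution = 160,950 × £188.99 = £30,417,940.50.
Subtracting fixed costs: EBIT = £30,417,940.50 − £15,908,900 = £14,509,040.50. Interest = £6,192,800.00.
DOL = £30,417,940.50 ÷ £14,509,040.50 = 2.0965; DFL = £14,509,040.50 ÷ £8,316,240.50 = 1.7447.
DCL = DOL × DFL = 2.0965 × 1.7447 = 3.6578.

3.66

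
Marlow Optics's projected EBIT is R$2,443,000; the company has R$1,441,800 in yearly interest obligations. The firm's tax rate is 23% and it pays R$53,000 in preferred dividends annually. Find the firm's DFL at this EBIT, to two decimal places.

Annual interest charges come to R$1,441,800.00.
Preferred dividends grossed up pre-tax: R$53,000 / (1 − 0.23) = R$68,831.17.
DFL = EBIT ÷ [EBIT − I − D_p/(1−t)] = R$2,443,000 ÷ [R$2,443,000 − R$1,441,800.00 − R$68,831.17] = R$2,443,000 ÷ R$932,368.83 = 2.6202.

2.62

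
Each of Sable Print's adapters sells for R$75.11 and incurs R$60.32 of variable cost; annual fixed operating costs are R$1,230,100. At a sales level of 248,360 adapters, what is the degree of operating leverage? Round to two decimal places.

Contribution at this volume is 248,360 × R$14.79 = R$3,673,244.40.
EBIT = R$3,673,244.40 − R$1,230,100 = R$2,443,144.40.
So DOL = total CM / EBIT = R$3,673,244.40 / R$2,443,144.40 = 1.5035.

1.50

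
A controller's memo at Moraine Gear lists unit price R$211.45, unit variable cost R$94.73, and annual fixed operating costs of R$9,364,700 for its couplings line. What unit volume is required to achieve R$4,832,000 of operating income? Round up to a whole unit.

Unit CM = price − variable cost = R$211.45 − R$94.73 = R$116.72.
Need Q such that Q × R$116.72 − R$9,364,700 = R$4,832,000, i.e. Q = R$14,196,700 / R$116.72 = 121,630.40 → 121,631.

121,631 couplings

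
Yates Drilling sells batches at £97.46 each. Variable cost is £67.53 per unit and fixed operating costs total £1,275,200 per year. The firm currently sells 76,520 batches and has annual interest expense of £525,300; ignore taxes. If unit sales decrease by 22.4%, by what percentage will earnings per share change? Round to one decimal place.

Contribution at this volume is 76,520 × £29.93 = £2,290,243.60.
Subtracting fixed costs: EBIT = £2,290,243.60 − £1,275,200 = £1,015,043.60.
Interest = £525,300.00, so EBIT − I = £489,743.60.
DCL = total CM / (EBIT − I) = £2,290,243.60 / £489,743.60 = 4.6764.
%ΔEPS = DCL × %ΔSales = 4.6764 × -22.4% = -104.8%.

-104.8%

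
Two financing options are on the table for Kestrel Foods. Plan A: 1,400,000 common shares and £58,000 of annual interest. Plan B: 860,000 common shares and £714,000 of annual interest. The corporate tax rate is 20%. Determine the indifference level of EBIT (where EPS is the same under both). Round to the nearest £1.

£1,758,741

Set EPS_A = EPS_B: (EBIT − £58,000)(1 − 0.20) ÷ 1,400,000 = (EBIT − £714,000)(1 − 0.20) ÷ 860,000.
Cancelling (1 − t) and cross-multiplying: 860,000·(EBIT − 58,000) = 1,400,000·(EBIT − 714,000).
EBIT × (1,400,000 − 860,000) = 714,000 × 1,400,000 − 58,000 × 860,000 = 949,720,000,000, so EBIT = 949,720,000,000 ÷ 540,000 = 1,758,740.74.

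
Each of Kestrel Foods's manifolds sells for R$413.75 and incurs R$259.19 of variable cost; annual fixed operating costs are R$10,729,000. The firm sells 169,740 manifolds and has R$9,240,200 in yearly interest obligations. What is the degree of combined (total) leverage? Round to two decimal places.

4.19

At 169,740 units, contribution = 169,740 × R$154.56 = R$26,235,014.40.
EBIT = R$26,235,014.40 − R$10,729,000 = R$15,506,014.40. Interest = R$9,240,200.00.
DOL = R$26,235,014.40 ÷ R$15,506,014.40 = 1.6919; DFL = R$15,506,014.40 ÷ R$6,265,814.40 = 2.4747.
DCL = DOL × DFL = 1.6919 × 2.4747 = 4.1869.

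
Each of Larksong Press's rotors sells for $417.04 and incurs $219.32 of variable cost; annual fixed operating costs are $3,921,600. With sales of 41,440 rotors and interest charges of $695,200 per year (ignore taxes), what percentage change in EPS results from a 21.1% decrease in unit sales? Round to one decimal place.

At 41,440 units, contribution = 41,440 × $197.72 = $8,193,516.80.
Subtracting fixed costs: EBIT = $8,193,516.80 − $3,921,600 = $4,271,916.80.
Interest = $695,200.00, so EBIT − I = $3,576,716.80.
DCL = total CM / (EBIT − I) = $8,193,516.80 / $3,576,716.80 = 2.2908.
EPS therefore changes by 2.2908 × (-21.1%) = -48.3%.

-48.3%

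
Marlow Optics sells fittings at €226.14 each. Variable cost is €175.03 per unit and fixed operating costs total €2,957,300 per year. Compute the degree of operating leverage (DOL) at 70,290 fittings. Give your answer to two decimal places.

5.66

Total contribution margin = 70,290 × €51.11 = €3,592,521.90.
Subtracting fixed costs: EBIT = €3,592,521.90 − €2,957,300 = €635,221.90.
DOL = contribution ÷ EBIT = €3,592,521.90 ÷ €635,221.90 = 5.6555.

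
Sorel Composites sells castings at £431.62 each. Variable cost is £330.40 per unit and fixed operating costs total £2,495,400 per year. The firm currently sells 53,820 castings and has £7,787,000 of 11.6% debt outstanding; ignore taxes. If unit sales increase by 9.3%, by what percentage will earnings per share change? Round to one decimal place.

Total contribution margin = 53,820 × £101.22 = £5,447,660.40.
EBIT = £5,447,660.40 − £2,495,400 = £2,952,260.40.
After interest of £903,292.00, pre-tax earnings = £2,048,968.40.
Degree of combined leverage = contribution ÷ (EBIT − I) = £5,447,660.40 ÷ £2,048,968.40 = 2.6587.
%ΔEPS = DCL × %ΔSales = 2.6587 × +9.3% = +24.7%.

+24.7%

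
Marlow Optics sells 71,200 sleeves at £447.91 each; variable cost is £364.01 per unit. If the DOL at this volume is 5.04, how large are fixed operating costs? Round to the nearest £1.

At 71,200 units, contribution = 71,200 × £83.90 = £5,973,680.00.
DOL = contribution / EBIT, so EBIT = £5,973,680.00 / 5.04 = £1,185,253.97.
And FC = contribution − EBIT = £5,973,680.00 − £1,185,253.97 = £4,788,426.

£4,788,426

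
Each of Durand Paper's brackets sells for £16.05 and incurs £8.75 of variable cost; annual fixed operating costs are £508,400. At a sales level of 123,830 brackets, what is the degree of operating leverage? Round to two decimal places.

Total contribution margin = 123,830 × £7.30 = £903,959.00.
Subtracting fixed costs: EBIT = £903,959.00 − £508,400 = £395,559.00.
So DOL = total CM / EBIT = £903,959.00 / £395,559.00 = 2.2853.

2.29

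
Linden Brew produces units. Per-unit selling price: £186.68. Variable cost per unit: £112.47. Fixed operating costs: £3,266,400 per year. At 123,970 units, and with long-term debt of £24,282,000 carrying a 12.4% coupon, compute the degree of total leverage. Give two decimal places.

At 123,970 units, contribution = 123,970 × £74.21 = £9,199,813.70.
Operating income = contribution − fixed costs = £9,199,813.70 − £3,266,400 = £5,933,413.70. Interest = £3,010,968.00, so EBIT − I = £2,922,445.70.
Degree of total leverage = total CM / (EBIT − interest) = £9,199,813.70 / £2,922,445.70 = 3.1480.

3.15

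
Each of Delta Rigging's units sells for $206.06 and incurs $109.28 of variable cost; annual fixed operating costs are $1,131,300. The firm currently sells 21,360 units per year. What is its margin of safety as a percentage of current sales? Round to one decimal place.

Contribution margin per unit = $206.06 − $109.28 = $96.78. Break-even units = $1,131,300 ÷ $96.78 = 11,689.40; break-even revenue = 11,689.40 × $206.06 = $2,408,717.48.
Actual sales revenue = 21,360 × $206.06 = $4,401,441.60.
Margin of safety = ($4,401,441.60 − $2,408,717.48) ÷ $4,401,441.60 = 45.3%.

45.3%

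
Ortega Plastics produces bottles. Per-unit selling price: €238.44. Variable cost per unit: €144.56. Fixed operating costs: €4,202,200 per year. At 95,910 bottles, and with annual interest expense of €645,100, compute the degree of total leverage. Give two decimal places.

2.17

Contribution at this volume is 95,910 × €93.88 = €9,004,030.80.
Subtracting fixed costs: EBIT = €9,004,030.80 − €4,202,200 = €4,801,830.80. Interest = €645,100.00.
DOL = €9,004,030.80 ÷ €4,801,830.80 = 1.8751; DFL = €4,801,830.80 ÷ €4,156,730.80 = 1.1552.
DCL = DOL × DFL = 1.8751 × 1.1552 = 2.1661.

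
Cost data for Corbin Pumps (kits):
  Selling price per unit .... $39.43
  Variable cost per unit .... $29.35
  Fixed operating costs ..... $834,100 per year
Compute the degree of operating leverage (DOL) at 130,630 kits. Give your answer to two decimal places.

2.73

At 130,630 units, contribution = 130,630 × $10.08 = $1,316,750.40.
Subtracting fixed costs: EBIT = $1,316,750.40 − $834,100 = $482,650.40.
So DOL = total CM / EBIT = $1,316,750.40 / $482,650.40 = 2.7282.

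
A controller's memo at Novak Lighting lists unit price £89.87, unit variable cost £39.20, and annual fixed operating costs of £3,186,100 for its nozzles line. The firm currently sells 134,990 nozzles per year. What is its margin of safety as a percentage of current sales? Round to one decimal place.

53.4%

Contribution margin per unit = £89.87 − £39.20 = £50.67. Break-even units = £3,186,100 ÷ £50.67 = 62,879.42; break-even revenue = 62,879.42 × £89.87 = £5,650,973.10.
Actual sales revenue = 134,990 × £89.87 = £12,131,551.30.
Margin of safety = (£12,131,551.30 − £5,650,973.10) ÷ £12,131,551.30 = 53.4%.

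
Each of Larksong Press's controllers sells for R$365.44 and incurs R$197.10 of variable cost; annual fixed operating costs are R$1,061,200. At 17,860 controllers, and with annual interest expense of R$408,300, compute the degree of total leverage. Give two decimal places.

1.96

Total contribution margin = 17,860 × R$168.34 = R$3,006,552.40.
Operating income = contribution − fixed costs = R$3,006,552.40 − R$1,061,200 = R$1,945,352.40. Interest = R$408,300.00, so EBIT − I = R$1,537,052.40.
Degree of total leverage = total CM / (EBIT − interest) = R$3,006,552.40 / R$1,537,052.40 = 1.9561.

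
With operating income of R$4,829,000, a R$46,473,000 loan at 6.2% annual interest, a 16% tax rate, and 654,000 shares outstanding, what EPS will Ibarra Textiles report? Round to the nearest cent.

Pre-tax income = R$4,829,000 − R$2,881,326.00 = R$1,947,674.00.
After tax at 16%: net income = R$1,947,674.00 × 0.84 = R$1,636,046.16.
EPS = R$1,636,046.16 ÷ 654,000 = R$2.50.

R$2.50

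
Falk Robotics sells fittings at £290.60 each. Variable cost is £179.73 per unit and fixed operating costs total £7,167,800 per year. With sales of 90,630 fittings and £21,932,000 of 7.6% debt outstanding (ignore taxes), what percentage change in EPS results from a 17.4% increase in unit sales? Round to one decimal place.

Contribution at this volume is 90,630 × £110.87 = £10,048,148.10.
Operating income = contribution − fixed costs = £10,048,148.10 − £7,167,800 = £2,880,348.10.
After interest of £1,666,832.00, pre-tax earnings = £1,213,516.10.
DCL = total CM / (EBIT − I) = £10,048,148.10 / £1,213,516.10 = 8.2802.
%ΔEPS = DCL × %ΔSales = 8.2802 × +17.4% = +144.1%.

+144.1%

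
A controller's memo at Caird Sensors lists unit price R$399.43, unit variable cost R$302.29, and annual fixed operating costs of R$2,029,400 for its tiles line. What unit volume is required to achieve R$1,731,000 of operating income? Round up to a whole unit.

38,712 tiles

Contribution margin per unit = R$399.43 − R$302.29 = R$97.14.
Required volume = (fixed costs + target profit) ÷ CM = (R$2,029,400 + R$1,731,000) ÷ R$97.14 = 38,711.14, so 38,712 tiles.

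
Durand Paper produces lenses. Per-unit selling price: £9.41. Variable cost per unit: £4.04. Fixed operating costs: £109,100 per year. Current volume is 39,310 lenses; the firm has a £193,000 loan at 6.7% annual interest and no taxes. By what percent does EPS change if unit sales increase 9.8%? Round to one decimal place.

+23.2%

Contribution at this volume is 39,310 × £5.37 = £211,094.70.
EBIT = £211,094.70 − £109,100 = £101,994.70.
After interest of £12,931.00, pre-tax earnings = £89,063.70.
DCL = total CM / (EBIT − I) = £211,094.70 / £89,063.70 = 2.3702.
%ΔEPS = DCL × %ΔSales = 2.3702 × +9.8% = +23.2%.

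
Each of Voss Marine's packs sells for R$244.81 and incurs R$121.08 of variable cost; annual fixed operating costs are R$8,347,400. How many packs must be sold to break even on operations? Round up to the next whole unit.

67,465 packs

Contribution margin per unit = R$244.81 − R$121.08 = R$123.73.
Units to break even: R$8,347,400 ÷ R$123.73 = 67,464.64, rounded up to 67,465.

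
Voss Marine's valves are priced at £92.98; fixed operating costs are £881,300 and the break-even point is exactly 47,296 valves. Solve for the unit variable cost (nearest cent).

Contribution per unit must be FC / Q = £881,300 / 47,296 = £18.6337.
Hence VC = price − CM = £92.98 − £18.6337 = £74.35.

£74.35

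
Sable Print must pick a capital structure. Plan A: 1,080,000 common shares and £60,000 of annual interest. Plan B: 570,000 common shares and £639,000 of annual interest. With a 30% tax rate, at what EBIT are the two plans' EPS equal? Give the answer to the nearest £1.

Set EPS_A = EPS_B: (EBIT − £60,000)(1 − 0.30) ÷ 1,080,000 = (EBIT − £639,000)(1 − 0.30) ÷ 570,000.
The (1 − t) factor cancels: (EBIT − 60,000) × 570,000 = (EBIT − 639,000) × 1,080,000.
Solving, EBIT = (639,000·1,080,000 − 60,000·570,000) / (1,080,000 − 570,000) = 655,920,000,000 / 510,000 = 1,286,117.65.

£1,286,118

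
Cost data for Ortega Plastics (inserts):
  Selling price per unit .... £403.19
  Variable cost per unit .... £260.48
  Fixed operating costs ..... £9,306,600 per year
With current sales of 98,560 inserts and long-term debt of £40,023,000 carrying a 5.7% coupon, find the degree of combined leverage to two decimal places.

Total contribution margin = 98,560 × £142.71 = £14,065,497.60.
Subtracting fixed costs: EBIT = £14,065,497.60 − £9,306,600 = £4,758,897.60. Interest = £2,281,311.00.
DOL = £14,065,497.60 ÷ £4,758,897.60 = 2.9556; DFL = £4,758,897.60 ÷ £2,477,586.60 = 1.9208.
DCL = DOL × DFL = 2.9556 × 1.9208 = 5.6771.

5.68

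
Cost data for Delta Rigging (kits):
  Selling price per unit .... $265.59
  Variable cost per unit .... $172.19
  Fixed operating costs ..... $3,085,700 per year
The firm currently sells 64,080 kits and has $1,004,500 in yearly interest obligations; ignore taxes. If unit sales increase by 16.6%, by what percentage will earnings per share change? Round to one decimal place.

+52.4%

Total contribution margin = 64,080 × $93.40 = $5,985,072.00.
Subtracting fixed costs: EBIT = $5,985,072.00 − $3,085,700 = $2,899,372.00.
Interest = $1,004,500.00, so EBIT − I = $1,894,872.00.
Degree of combined leverage = contribution ÷ (EBIT − I) = $5,985,072.00 ÷ $1,894,872.00 = 3.1586.
EPS therefore changes by 3.1586 × (+16.6%) = +52.4%.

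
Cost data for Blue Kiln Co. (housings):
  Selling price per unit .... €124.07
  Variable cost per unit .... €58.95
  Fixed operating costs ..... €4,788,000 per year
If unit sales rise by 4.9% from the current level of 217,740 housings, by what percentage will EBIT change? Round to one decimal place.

At 217,740 units, contribution = 217,740 × €65.12 = €14,179,228.80.
Subtracting fixed costs: EBIT = €14,179,228.80 − €4,788,000 = €9,391,228.80.
So DOL = total CM / EBIT = €14,179,228.80 / €9,391,228.80 = 1.5098.
So EBIT moves 1.5098 × (+4.9%) = +7.4%.

+7.4%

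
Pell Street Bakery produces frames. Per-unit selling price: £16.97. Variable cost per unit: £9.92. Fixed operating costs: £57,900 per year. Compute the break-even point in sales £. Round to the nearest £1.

Contribution margin per unit = £16.97 − £9.92 = £7.05, a CM ratio of £7.05 ÷ £16.97 = 0.4154.
Break-even sales = FC ÷ CM ratio = £57,900 × £16.97 / £7.05 = £139,371.

£139,371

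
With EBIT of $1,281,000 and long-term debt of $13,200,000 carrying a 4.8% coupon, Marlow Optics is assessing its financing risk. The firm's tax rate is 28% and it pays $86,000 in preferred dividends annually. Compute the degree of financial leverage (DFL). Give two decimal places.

Interest = $633,600.00.
Preferred dividends grossed up pre-tax: $86,000 / (1 − 0.28) = $119,444.44.
DFL = EBIT ÷ [EBIT − I − D_p/(1−t)] = $1,281,000 ÷ [$1,281,000 − $633,600.00 − $119,444.44] = $1,281,000 ÷ $527,955.56 = 2.4263.

2.43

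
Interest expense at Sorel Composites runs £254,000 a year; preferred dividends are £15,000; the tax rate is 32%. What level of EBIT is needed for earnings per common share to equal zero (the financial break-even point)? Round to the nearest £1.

Preferred dividends are paid after tax, so their pre-tax equivalent is £15,000 ÷ (1 − 0.32) = £22,058.82.
Financial break-even EBIT = interest + D_p ÷ (1 − t) = £254,000 + £22,058.82 = £276,058.82.

£276,059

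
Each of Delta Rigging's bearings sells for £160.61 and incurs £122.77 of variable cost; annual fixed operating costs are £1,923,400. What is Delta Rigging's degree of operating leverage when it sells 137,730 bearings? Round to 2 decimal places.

Total contribution margin = 137,730 × £37.84 = £5,211,703.20.
EBIT = £5,211,703.20 − £1,923,400 = £3,288,303.20.
DOL = contribution ÷ EBIT = £5,211,703.20 ÷ £3,288,303.20 = 1.5849.

1.58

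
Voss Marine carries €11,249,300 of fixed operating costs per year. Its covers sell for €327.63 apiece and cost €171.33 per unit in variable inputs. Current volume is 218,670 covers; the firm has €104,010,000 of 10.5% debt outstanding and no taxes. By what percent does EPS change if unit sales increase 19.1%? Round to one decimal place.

Total contribution margin = 218,670 × €156.30 = €34,178,121.00.
Subtracting fixed costs: EBIT = €34,178,121.00 − €11,249,300 = €22,928,821.00.
After interest of €10,921,050.00, pre-tax earnings = €12,007,771.00.
Degree of combined leverage = contribution ÷ (EBIT − I) = €34,178,121.00 ÷ €12,007,771.00 = 2.8463.
EPS therefore changes by 2.8463 × (+19.1%) = +54.4%.

+54.4%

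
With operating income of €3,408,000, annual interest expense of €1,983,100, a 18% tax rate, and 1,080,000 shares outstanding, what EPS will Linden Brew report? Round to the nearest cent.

€1.08

Interest = €1,983,100.00, so EBT = €3,408,000 − €1,983,100.00 = €1,424,900.00.
After tax at 18%: net income = €1,424,900.00 × 0.82 = €1,168,418.00.
EPS = €1,168,418.00 ÷ 1,080,000 = €1.08.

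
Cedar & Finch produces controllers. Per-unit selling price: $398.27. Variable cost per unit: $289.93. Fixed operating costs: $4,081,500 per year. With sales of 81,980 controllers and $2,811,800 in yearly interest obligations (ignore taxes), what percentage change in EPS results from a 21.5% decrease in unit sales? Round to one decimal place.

-96.0%

Total contribution margin = 81,980 × $108.34 = $8,881,713.20.
Operating income = contribution − fixed costs = $8,881,713.20 − $4,081,500 = $4,800,213.20.
After interest of $2,811,800.00, pre-tax earnings = $1,988,413.20.
Degree of combined leverage = contribution ÷ (EBIT − I) = $8,881,713.20 ÷ $1,988,413.20 = 4.4667.
EPS therefore changes by 4.4667 × (-21.5%) = -96.0%.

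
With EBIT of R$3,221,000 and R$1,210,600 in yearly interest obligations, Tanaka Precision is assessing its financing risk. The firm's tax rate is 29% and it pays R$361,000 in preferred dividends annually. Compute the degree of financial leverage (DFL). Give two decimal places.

2.14

Annual interest charges come to R$1,210,600.00.
Pre-tax preferred-dividend burden = R$361,000 ÷ (1 − 0.29) = R$508,450.70.
DFL = EBIT ÷ [EBIT − I − D_p/(1−t)] = R$3,221,000 ÷ [R$3,221,000 − R$1,210,600.00 − R$508,450.70] = R$3,221,000 ÷ R$1,501,949.30 = 2.1445.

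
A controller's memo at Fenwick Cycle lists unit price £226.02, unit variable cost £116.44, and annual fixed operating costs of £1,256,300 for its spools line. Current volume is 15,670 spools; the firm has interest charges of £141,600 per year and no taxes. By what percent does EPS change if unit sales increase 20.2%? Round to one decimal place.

Total contribution margin = 15,670 × £109.58 = £1,717,118.60.
EBIT = £1,717,118.60 − £1,256,300 = £460,818.60.
After interest of £141,600.00, pre-tax earnings = £319,218.60.
Degree of combined leverage = contribution ÷ (EBIT − I) = £1,717,118.60 ÷ £319,218.60 = 5.3791.
EPS therefore changes by 5.3791 × (+20.2%) = +108.7%.

+108.7%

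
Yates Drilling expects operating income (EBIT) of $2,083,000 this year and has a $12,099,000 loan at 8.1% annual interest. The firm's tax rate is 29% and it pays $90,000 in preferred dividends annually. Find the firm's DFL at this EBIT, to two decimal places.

Interest = $980,019.00.
Pre-tax preferred-dividend burden = $90,000 ÷ (1 − 0.29) = $126,760.56.
DFL = EBIT ÷ [EBIT − I − D_p/(1−t)] = $2,083,000 ÷ [$2,083,000 − $980,019.00 − $126,760.56] = $2,083,000 ÷ $976,220.44 = 2.1337.

2.13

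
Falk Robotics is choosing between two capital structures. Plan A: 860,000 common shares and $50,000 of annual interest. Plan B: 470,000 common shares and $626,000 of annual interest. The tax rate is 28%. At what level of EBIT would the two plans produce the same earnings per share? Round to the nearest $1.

$1,320,154

At indifference, (EBIT − 50,000)(1 − t)/860,000 = (EBIT − 626,000)(1 − t)/470,000.
The (1 − t) factor cancels: (EBIT − 50,000) × 470,000 = (EBIT − 626,000) × 860,000.
EBIT × (860,000 − 470,000) = 626,000 × 860,000 − 50,000 × 470,000 = 514,860,000,000, so EBIT = 514,860,000,000 ÷ 390,000 = 1,320,153.85.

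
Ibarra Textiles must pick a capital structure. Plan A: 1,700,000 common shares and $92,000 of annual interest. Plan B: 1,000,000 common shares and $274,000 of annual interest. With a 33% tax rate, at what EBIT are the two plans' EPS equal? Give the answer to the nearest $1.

$534,000

At indifference, (EBIT − 92,000)(1 − t)/1,700,000 = (EBIT − 274,000)(1 − t)/1,000,000.
Cancelling (1 − t) and cross-multiplying: 1,000,000·(EBIT − 92,000) = 1,700,000·(EBIT − 274,000).
Solving, EBIT = (274,000·1,700,000 − 92,000·1,000,000) / (1,700,000 − 1,000,000) = 373,800,000,000 / 700,000 = 534,000.00.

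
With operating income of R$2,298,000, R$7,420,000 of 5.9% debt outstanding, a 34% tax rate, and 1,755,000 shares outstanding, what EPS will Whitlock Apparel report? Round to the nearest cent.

Interest = R$437,780.00, so EBT = R$2,298,000 − R$437,780.00 = R$1,860,220.00.
Net income = R$1,860,220.00 × (1 − 0.34) = R$1,227,745.20.
Per share: R$1,227,745.20 / 1,755,000 shares = R$0.70.

R$0.70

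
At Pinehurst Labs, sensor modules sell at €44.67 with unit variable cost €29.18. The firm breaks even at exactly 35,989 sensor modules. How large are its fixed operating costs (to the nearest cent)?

Contribution margin per unit = €44.67 − €29.18 = €15.49.
Fixed costs = break-even units × CM = 35,989 × €15.49 = €557,469.61.

€557,469.61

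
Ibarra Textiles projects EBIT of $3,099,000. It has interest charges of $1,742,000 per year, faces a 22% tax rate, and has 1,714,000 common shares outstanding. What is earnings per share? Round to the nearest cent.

Interest = $1,742,000.00, so EBT = $3,099,000 − $1,742,000.00 = $1,357,000.00.
After tax at 22%: net income = $1,357,000.00 × 0.78 = $1,058,460.00.
Per share: $1,058,460.00 / 1,714,000 shares = $0.62.

$0.62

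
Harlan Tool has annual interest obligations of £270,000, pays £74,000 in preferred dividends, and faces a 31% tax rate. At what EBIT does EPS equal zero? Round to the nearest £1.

£377,246

Grossing the preferred dividend up to pre-tax terms: £74,000 / (1 − 0.31) = £107,246.38.
Financial break-even EBIT = interest + D_p ÷ (1 − t) = £270,000 + £107,246.38 = £377,246.38.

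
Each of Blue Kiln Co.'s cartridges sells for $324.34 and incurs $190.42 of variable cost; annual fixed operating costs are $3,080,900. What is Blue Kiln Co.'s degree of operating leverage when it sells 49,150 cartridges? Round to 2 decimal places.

Total contribution margin = 49,150 × $133.92 = $6,582,168.00.
Subtracting fixed costs: EBIT = $6,582,168.00 − $3,080,900 = $3,501,268.00.
Degree of operating leverage = $6,582,168.00 / $3,501,268.00 = 1.8799.

1.88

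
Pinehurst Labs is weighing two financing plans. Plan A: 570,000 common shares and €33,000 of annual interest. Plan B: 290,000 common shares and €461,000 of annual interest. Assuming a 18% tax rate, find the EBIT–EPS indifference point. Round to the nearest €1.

At indifference, (EBIT − 33,000)(1 − t)/570,000 = (EBIT − 461,000)(1 − t)/290,000.
Cancelling (1 − t) and cross-multiplying: 290,000·(EBIT − 33,000) = 570,000·(EBIT − 461,000).
Solving, EBIT = (461,000·570,000 − 33,000·290,000) / (570,000 − 290,000) = 253,200,000,000 / 280,000 = 904,285.71.

€904,286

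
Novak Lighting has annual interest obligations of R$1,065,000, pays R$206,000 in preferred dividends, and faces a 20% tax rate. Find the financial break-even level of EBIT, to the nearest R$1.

Grossing the preferred dividend up to pre-tax terms: R$206,000 / (1 − 0.20) = R$257,500.00.
EPS = 0 when EBIT covers interest plus the pre-tax preferred burden: R$1,065,000 + R$257,500.00 = R$1,322,500.00.

R$1,322,500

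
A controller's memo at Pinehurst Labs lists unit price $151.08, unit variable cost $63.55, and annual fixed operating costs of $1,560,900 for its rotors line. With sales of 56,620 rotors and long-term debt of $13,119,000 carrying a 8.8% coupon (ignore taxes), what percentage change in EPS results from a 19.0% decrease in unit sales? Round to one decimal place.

At 56,620 units, contribution = 56,620 × $87.53 = $4,955,948.60.
Operating income = contribution − fixed costs = $4,955,948.60 − $1,560,900 = $3,395,048.60.
After interest of $1,154,472.00, pre-tax earnings = $2,240,576.60.
DCL = total CM / (EBIT − I) = $4,955,948.60 / $2,240,576.60 = 2.2119.
EPS therefore changes by 2.2119 × (-19.0%) = -42.0%.

-42.0%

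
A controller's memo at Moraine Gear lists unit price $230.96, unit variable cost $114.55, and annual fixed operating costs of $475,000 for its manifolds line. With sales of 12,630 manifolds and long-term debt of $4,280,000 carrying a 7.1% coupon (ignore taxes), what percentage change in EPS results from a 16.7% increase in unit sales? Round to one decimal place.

+35.5%

Total contribution margin = 12,630 × $116.41 = $1,470,258.30.
Operating income = contribution − fixed costs = $1,470,258.30 − $475,000 = $995,258.30.
After interest of $303,880.00, pre-tax earnings = $691,378.30.
Degree of combined leverage = contribution ÷ (EBIT − I) = $1,470,258.30 ÷ $691,378.30 = 2.1266.
EPS therefore changes by 2.1266 × (+16.7%) = +35.5%.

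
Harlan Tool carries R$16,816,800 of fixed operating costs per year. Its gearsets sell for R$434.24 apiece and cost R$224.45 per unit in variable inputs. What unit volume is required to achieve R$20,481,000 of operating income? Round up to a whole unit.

177,787 gearsets

Unit CM = price − variable cost = R$434.24 − R$224.45 = R$209.79.
Need Q such that Q × R$209.79 − R$16,816,800 = R$20,481,000, i.e. Q = R$37,297,800 / R$209.79 = 177,786.36 → 177,787.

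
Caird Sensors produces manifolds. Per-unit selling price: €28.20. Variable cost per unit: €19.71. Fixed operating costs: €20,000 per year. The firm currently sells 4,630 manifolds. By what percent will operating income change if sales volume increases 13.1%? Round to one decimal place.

+26.7%

Contribution at this volume is 4,630 × €8.49 = €39,308.70.
EBIT = €39,308.70 − €20,000 = €19,308.70.
Degree of operating leverage = €39,308.70 / €19,308.70 = 2.0358.
%ΔEBIT = DOL × %ΔSales = 2.0358 × +13.1% = +26.7%.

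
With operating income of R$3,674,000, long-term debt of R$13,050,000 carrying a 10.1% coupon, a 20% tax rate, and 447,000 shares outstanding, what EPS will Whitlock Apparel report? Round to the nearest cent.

R$4.22

Interest = R$1,318,050.00, so EBT = R$3,674,000 − R$1,318,050.00 = R$2,355,950.00.
Net income = R$2,355,950.00 × (1 − 0.20) = R$1,884,760.00.
Per share: R$1,884,760.00 / 447,000 shares = R$4.22.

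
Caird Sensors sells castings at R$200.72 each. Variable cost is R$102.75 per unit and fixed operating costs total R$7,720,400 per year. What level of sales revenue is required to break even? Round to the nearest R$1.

CM per unit = R$200.72 − R$102.75 = R$97.97; CM ratio = R$97.97 / R$200.72 = 0.4881.
Break-even revenue = fixed costs × price ÷ CM = R$7,720,400 × R$200.72 ÷ R$97.97 = R$15,817,482.

R$15,817,482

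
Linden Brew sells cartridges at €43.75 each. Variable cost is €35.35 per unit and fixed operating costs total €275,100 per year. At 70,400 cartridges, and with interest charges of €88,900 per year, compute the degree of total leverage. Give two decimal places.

At 70,400 units, contribution = 70,400 × €8.40 = €591,360.00.
Operating income = contribution − fixed costs = €591,360.00 − €275,100 = €316,260.00. Interest = €88,900.00, so EBIT − I = €227,360.00.
DCL = contribution ÷ (EBIT − I) = €591,360.00 ÷ €227,360.00 = 2.6010.

2.60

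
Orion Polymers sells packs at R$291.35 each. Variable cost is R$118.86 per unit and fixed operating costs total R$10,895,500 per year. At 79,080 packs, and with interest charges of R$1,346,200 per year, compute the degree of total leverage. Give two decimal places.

At 79,080 units, contribution = 79,080 × R$172.49 = R$13,640,509.20.
Subtracting fixed costs: EBIT = R$13,640,509.20 − R$10,895,500 = R$2,745,009.20. Interest = R$1,346,200.00, so EBIT − I = R$1,398,809.20.
DCL = contribution ÷ (EBIT − I) = R$13,640,509.20 ÷ R$1,398,809.20 = 9.7515.

9.75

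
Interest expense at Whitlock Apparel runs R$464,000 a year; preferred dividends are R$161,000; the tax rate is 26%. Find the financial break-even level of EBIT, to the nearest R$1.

R$681,568

Preferred dividends are paid after tax, so their pre-tax equivalent is R$161,000 ÷ (1 − 0.26) = R$217,567.57.
Financial break-even EBIT = interest + D_p ÷ (1 − t) = R$464,000 + R$217,567.57 = R$681,567.57.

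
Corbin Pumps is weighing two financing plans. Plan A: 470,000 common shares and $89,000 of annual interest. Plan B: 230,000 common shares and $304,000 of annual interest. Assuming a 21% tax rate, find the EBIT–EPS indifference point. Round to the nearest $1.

$510,042

At indifference, (EBIT − 89,000)(1 − t)/470,000 = (EBIT − 304,000)(1 − t)/230,000.
Cancelling (1 − t) and cross-multiplying: 230,000·(EBIT − 89,000) = 470,000·(EBIT − 304,000).
EBIT × (470,000 − 230,000) = 304,000 × 470,000 − 89,000 × 230,000 = 122,410,000,000, so EBIT = 122,410,000,000 ÷ 240,000 = 510,041.67.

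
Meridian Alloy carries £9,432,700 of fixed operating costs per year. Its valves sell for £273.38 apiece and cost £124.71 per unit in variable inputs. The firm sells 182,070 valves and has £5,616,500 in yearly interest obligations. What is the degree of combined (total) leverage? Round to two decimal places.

At 182,070 units, contribution = 182,070 × £148.67 = £27,068,346.90.
Operating income = contribution − fixed costs = £27,068,346.90 − £9,432,700 = £17,635,646.90. Interest = £5,616,500.00, so EBIT − I = £12,019,146.90.
Degree of total leverage = total CM / (EBIT − interest) = £27,068,346.90 / £12,019,146.90 = 2.2521.

2.25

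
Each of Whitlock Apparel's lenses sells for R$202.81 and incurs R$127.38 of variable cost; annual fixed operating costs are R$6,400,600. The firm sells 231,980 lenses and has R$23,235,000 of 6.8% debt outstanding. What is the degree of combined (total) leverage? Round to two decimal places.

1.84

At 231,980 units, contribution = 231,980 × R$75.43 = R$17,498,251.40.
Subtracting fixed costs: EBIT = R$17,498,251.40 − R$6,400,600 = R$11,097,651.40. Interest = R$1,579,980.00.
DOL = R$17,498,251.40 ÷ R$11,097,651.40 = 1.5768; DFL = R$11,097,651.40 ÷ R$9,517,671.40 = 1.1660.
Combined leverage = 1.5768 × 1.1660 = 1.8385.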